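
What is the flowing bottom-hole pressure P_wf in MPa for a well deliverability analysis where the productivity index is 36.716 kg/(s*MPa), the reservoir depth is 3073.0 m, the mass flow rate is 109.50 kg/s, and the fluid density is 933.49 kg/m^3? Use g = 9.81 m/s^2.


Step 1: P_i = rho*g*h/1e6 = 933.49*9.81*3073.0/1e6 = 28.14111 MPa
Step 2: P_wf = P_i - mdot/PI = 28.14111 - 109.5/36.716 = 25.159 MPa
P_wf = 25.159 MPa


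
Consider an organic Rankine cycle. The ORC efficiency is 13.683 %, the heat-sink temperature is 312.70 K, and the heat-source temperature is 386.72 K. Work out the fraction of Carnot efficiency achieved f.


f = (eta_orc/100) / (1 - Tc/Th)
f = (13.683/100) / (1 - 312.70/386.72)
f = 0.71487


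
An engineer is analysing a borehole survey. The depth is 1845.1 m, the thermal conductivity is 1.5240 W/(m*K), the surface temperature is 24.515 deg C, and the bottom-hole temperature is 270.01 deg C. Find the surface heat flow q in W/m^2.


Step 1: grad = (T_d - T_surf)/d * 1000 = (270.01 - 24.515)/1845.1 * 1000 = 133.0524 deg C/km
Step 2: q = k * grad / 1000 = 1.524 * 133.0524 / 1000 = 0.20277 W/m^2
q = 0.20277 W/m^2


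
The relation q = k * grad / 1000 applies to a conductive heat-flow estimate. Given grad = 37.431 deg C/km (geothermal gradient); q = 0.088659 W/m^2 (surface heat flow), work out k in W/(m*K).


k = q * 1000 / grad
k = 0.088659 * 1000 / 37.431
k = 2.3686 W/(m*K)


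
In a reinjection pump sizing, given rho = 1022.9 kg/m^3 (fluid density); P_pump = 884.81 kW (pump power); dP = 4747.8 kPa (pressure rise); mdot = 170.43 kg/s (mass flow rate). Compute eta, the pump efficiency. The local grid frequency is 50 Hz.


eta = mdot * dP / (rho * P_pump)
eta = 170.43 * 4747.8 / (1022.9 * 884.81)
eta = 0.89404


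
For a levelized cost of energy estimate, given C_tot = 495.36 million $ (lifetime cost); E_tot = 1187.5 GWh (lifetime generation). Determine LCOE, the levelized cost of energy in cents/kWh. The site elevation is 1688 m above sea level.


LCOE = C_tot / E_tot * 100
LCOE = 495.36 / 1187.5 * 100
LCOE = 41.715 cents/kWh


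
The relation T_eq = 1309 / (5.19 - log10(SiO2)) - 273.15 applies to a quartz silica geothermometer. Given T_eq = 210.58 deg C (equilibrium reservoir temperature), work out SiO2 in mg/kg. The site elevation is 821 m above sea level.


SiO2 = 10^(5.19 - 1309/(T_eq + 273.15))
SiO2 = 10^(5.19 - 1309/(210.58 + 273.15))
SiO2 = 304.75 mg/kg


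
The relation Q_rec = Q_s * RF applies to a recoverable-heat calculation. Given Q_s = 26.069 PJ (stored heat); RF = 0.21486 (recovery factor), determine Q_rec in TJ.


Q_rec = Q_s * RF
Q_rec = 26.069 * 0.21486
Q_rec = 5.601185 PJ
Convert: 5.601185 PJ * 1000.0 = 5601.2 TJ
Q_rec = 5601.2 TJ


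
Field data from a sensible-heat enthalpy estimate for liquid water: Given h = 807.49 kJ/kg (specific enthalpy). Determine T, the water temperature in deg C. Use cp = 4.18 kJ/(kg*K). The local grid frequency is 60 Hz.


T = h / cp
T = 807.49 / 4.18
T = 193.18 deg C


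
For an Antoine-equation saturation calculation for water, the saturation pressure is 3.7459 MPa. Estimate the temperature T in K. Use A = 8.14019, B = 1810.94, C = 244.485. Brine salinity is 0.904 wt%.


T = B / (A - log10(P_sat * 760 / 0.101325)) - C
T = 1810.94 / (8.14019 - log10(3.7459 * 760 / 0.101325)) - 244.485
T = 246.0803 deg C
Convert to K: 246.0803 + 273.15 = 519.23 K
T = 519.23 K


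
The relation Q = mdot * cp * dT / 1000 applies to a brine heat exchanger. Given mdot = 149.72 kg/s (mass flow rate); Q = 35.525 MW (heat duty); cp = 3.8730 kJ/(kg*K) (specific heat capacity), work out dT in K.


dT = Q * 1000 / (mdot * cp)
dT = 35.525 * 1000 / (149.72 * 3.8730)
dT = 61.264 K


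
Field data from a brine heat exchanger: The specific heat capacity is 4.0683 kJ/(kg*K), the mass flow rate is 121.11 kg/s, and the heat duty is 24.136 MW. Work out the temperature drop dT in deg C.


dT = Q * 1000 / (mdot * cp)
dT = 24.136 * 1000 / (121.11 * 4.0683)
dT = 48.98604 K
Convert (temperature difference, 1 K = 1 deg C): 48.98604 K = 48.98604 deg C
dT = 48.986 deg C


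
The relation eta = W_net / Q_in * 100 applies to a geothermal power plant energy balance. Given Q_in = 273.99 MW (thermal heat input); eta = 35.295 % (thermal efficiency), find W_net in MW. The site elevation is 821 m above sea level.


W_net = eta / 100 * Q_in
W_net = 35.295 / 100 * 273.99
W_net = 96.705 MW


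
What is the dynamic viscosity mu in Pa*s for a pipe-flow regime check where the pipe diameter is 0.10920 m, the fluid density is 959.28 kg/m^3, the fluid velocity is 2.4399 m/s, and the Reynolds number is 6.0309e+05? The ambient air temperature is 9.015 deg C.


mu = rho * vel * D / Re
mu = 959.28 * 2.4399 * 0.10920 / 6.0309e+05
mu = 0.00042380 Pa*s


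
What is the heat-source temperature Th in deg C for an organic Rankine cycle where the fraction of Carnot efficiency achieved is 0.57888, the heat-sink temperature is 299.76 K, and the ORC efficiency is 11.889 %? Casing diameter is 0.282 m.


Th = Tc / (1 - (eta_orc/100)/f)
Th = 299.76 / (1 - (11.889/100)/0.57888)
Th = 377.2366 K
Convert to deg C: 377.2366 - 273.15 = 104.09 deg C
Th = 104.09 deg C


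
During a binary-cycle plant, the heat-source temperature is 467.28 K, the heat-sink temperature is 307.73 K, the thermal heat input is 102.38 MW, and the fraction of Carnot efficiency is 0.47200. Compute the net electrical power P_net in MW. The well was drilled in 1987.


Step 1: eta = (1 - Tc/Th)*f = (1 - 307.73/467.28)*0.472 = 0.1611616
Step 2: P_net = eta * Q_in = 0.1611616 * 102.38 = 16.500 MW
P_net = 16.500 MW


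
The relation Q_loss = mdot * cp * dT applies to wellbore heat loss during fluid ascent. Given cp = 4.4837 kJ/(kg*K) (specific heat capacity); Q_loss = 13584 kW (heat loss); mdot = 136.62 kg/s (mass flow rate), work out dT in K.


dT = Q_loss / (mdot * cp)
dT = 13584 / (136.62 * 4.4837)
dT = 22.176 K


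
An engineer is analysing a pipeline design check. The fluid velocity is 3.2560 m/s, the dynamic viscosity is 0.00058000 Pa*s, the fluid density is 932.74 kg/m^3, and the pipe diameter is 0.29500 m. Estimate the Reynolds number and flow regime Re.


Step 1: Re = rho*vel*D/mu = 932.74*3.256*0.295/0.00058 = 1.5447e+06
Step 2: Re = 1.5447e+06 > 4000, so flow is turbulent.
Re = 1.5447e+06 (turbulent)


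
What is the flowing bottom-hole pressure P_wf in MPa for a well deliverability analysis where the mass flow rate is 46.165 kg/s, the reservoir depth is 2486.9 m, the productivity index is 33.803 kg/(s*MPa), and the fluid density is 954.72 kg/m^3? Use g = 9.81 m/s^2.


Step 1: P_i = rho*g*h/1e6 = 954.72*9.81*2486.9/1e6 = 23.29182 MPa
Step 2: P_wf = P_i - mdot/PI = 23.29182 - 46.165/33.803 = 21.926 MPa
P_wf = 21.926 MPa


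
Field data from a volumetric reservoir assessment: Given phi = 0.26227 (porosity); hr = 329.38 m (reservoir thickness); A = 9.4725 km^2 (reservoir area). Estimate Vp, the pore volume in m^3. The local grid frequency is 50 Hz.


Vp = A * 1e6 * hr * phi
Vp = 9.4725 * 1e6 * 329.38 * 0.26227
Vp = 8.1830e+08 m^3


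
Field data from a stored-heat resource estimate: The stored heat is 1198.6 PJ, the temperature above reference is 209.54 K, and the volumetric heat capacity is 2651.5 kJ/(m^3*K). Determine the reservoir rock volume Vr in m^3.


Vr = Q_s * 1e12 / (rhoc * dT)
Vr = 1198.6 * 1e12 / (2651.5 * 209.54)
Vr = 2.1573e+09 m^3


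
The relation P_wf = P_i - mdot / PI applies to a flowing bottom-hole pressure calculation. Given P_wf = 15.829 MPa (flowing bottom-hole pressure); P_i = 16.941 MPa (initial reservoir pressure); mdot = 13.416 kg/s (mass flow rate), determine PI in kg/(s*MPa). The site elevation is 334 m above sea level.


PI = mdot / (P_i - P_wf)
PI = 13.416 / (16.941 - 15.829)
PI = 12.065 kg/(s*MPa)


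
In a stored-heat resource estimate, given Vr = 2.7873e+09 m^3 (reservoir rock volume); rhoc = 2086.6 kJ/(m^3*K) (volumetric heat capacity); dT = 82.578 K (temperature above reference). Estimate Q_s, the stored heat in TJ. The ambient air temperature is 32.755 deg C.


Q_s = Vr * rhoc * dT / 1e12
Q_s = 2.7873e+09 * 2086.6 * 82.578 / 1e12
Q_s = 480.2720 PJ
Convert: 480.2720 PJ * 1000.0 = 4.8027e+05 TJ
Q_s = 4.8027e+05 TJ


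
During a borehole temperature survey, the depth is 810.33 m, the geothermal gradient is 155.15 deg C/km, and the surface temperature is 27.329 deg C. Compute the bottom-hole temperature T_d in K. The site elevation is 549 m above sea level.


T_d = T_surf + grad * d / 1000
T_d = 27.329 + 155.15 * 810.33 / 1000
T_d = 153.0517 deg C
Convert to K: 153.0517 + 273.15 = 426.20 K
T_d = 426.20 K


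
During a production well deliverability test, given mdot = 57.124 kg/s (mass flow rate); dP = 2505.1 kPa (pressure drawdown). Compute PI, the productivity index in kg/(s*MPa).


PI = mdot * 1000 / dP
PI = 57.124 * 1000 / 2505.1
PI = 22.803 kg/(s*MPa)


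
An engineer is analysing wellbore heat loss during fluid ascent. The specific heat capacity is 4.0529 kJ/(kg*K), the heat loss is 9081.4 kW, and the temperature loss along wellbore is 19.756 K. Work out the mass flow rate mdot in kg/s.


mdot = Q_loss / (cp * dT)
mdot = 9081.4 / (4.0529 * 19.756)
mdot = 113.42 kg/s


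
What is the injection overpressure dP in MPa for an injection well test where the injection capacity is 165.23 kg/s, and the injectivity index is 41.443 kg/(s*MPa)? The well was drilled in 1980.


dP = mdot * 1000 / II
dP = 165.23 * 1000 / 41.443
dP = 3986.922 kPa
Convert: 3986.922 kPa * 0.001 = 3.9869 MPa
dP = 3.9869 MPa


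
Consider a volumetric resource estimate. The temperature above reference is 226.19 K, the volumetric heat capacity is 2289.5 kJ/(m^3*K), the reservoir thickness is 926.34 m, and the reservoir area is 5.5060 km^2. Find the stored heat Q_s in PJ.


Step 1: Vr = A*1e6*hr = 5.506*1e6*926.34 = 5.100428e+09 m^3
Step 2: Q_s = Vr*rhoc*dT/1e12 = 5.100428e+09*2289.5*226.19/1e12 = 2641.3 PJ
Q_s = 2641.3 PJ


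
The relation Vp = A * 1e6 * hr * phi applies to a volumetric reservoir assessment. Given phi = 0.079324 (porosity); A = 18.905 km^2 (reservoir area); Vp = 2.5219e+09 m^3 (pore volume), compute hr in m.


hr = Vp / (A * 1e6 * phi)
hr = 2.5219e+09 / (18.905 * 1e6 * 0.079324)
hr = 1681.7 m


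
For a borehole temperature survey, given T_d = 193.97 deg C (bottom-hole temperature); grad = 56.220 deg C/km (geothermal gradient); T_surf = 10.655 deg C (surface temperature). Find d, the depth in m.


d = (T_d - T_surf) / grad * 1000
d = (193.97 - 10.655) / 56.220 * 1000
d = 3260.7 m


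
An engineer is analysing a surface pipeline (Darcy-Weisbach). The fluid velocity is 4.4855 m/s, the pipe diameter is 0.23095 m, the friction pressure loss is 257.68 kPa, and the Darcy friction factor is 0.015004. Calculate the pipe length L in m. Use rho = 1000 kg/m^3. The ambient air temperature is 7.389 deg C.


L = dP*1000*D / (f*rho*vel^2/2)
L = 257.68*1000*0.23095 / (0.015004*1000*4.4855^2/2)
L = 394.28 m


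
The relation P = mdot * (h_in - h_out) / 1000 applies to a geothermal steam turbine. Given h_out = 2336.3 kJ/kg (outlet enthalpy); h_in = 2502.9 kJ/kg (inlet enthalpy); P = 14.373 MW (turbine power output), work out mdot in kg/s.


mdot = P * 1000 / (h_in - h_out)
mdot = 14.373 * 1000 / (2502.9 - 2336.3)
mdot = 86.273 kg/s


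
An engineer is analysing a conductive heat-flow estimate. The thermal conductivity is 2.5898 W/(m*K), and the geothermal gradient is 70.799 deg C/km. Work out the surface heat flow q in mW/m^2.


q = k * grad / 1000
q = 2.5898 * 70.799 / 1000
q = 0.1833553 W/m^2
Convert: 0.1833553 W/m^2 * 1000.0 = 183.36 mW/m^2
q = 183.36 mW/m^2


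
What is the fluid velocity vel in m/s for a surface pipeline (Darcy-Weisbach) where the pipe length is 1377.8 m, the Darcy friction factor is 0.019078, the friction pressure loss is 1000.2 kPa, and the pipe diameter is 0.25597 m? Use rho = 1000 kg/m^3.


vel = sqrt(dP*1000*2*D / (f*L*rho))
vel = sqrt(1000.2*1000*2*0.25597 / (0.019078*1377.8*1000))
vel = 4.4136 m/s


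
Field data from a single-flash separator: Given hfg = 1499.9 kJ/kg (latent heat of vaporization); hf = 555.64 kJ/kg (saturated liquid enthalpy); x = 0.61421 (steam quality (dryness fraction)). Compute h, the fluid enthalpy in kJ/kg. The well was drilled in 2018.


h = hf + x * hfg
h = 555.64 + 0.61421 * 1499.9
h = 1476.9 kJ/kg


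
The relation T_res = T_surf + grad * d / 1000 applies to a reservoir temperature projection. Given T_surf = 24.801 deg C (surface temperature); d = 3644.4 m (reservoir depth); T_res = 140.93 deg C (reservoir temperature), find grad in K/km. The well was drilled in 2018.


grad = (T_res - T_surf) / d * 1000
grad = (140.93 - 24.801) / 3644.4 * 1000
grad = 31.86505 deg C/km
Convert: 31.86505 deg C/km * 1.0 = 31.865 K/km
grad = 31.865 K/km


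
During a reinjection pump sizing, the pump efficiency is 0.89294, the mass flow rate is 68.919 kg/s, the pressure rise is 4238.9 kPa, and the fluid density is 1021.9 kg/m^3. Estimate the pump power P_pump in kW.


P_pump = mdot * dP / (rho * eta)
P_pump = 68.919 * 4238.9 / (1021.9 * 0.89294)
P_pump = 320.16 kW


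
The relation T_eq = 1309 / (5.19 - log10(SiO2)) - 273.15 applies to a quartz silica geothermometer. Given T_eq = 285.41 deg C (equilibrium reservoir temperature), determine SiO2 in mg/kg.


SiO2 = 10^(5.19 - 1309/(T_eq + 273.15))
SiO2 = 10^(5.19 - 1309/(285.41 + 273.15))
SiO2 = 702.22 mg/kg


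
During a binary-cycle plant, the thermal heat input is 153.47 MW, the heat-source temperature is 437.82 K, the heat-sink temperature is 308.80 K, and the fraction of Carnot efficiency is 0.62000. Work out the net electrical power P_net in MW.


Step 1: eta = (1 - Tc/Th)*f = (1 - 308.8/437.82)*0.62 = 0.1827061
Step 2: P_net = eta * Q_in = 0.1827061 * 153.47 = 28.040 MW
P_net = 28.040 MW


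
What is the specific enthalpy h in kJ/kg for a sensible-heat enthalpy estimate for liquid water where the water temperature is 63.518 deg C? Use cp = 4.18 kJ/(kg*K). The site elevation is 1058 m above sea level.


h = cp * T
h = 4.18 * 63.518
h = 265.51 kJ/kg


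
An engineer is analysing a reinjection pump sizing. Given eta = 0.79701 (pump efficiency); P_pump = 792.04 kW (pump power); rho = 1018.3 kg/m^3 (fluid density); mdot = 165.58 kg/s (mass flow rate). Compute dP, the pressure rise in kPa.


dP = P_pump * rho * eta / mdot
dP = 792.04 * 1018.3 * 0.79701 / 165.58
dP = 3882.2 kPa


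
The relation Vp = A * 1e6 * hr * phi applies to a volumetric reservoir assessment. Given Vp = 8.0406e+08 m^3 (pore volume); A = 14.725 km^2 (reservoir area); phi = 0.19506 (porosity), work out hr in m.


hr = Vp / (A * 1e6 * phi)
hr = 8.0406e+08 / (14.725 * 1e6 * 0.19506)
hr = 279.94 m


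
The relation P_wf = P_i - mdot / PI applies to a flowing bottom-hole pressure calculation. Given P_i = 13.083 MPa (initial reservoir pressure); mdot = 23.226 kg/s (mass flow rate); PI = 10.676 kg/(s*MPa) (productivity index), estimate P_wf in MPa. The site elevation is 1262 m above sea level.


P_wf = P_i - mdot / PI
P_wf = 13.083 - 23.226 / 10.676
P_wf = 10.907 MPa


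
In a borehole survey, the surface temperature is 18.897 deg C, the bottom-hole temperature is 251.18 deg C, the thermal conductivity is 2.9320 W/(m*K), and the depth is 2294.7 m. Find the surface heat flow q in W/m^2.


Step 1: grad = (T_d - T_surf)/d * 1000 = (251.18 - 18.897)/2294.7 * 1000 = 101.2259 deg C/km
Step 2: q = k * grad / 1000 = 2.932 * 101.2259 / 1000 = 0.29679 W/m^2
q = 0.29679 W/m^2


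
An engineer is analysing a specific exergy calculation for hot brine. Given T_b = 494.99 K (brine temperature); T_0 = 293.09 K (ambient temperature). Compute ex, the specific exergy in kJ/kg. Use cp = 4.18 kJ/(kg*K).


ex = cp * ((T_b - T_0) - T_0 * ln(T_b/T_0))
ex = 4.18 * ((494.99 - 293.09) - 293.09 * ln(494.99/293.09))
ex = 201.91 kJ/kg


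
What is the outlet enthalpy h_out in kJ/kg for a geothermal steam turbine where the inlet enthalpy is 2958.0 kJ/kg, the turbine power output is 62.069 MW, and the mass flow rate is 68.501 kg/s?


h_out = h_in - P * 1000 / mdot
h_out = 2958.0 - 62.069 * 1000 / 68.501
h_out = 2051.9 kJ/kg


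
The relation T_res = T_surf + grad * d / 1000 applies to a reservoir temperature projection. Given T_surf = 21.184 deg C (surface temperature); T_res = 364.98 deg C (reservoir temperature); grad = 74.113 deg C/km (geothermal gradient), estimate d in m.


d = (T_res - T_surf) / grad * 1000
d = (364.98 - 21.184) / 74.113 * 1000
d = 4638.8 m


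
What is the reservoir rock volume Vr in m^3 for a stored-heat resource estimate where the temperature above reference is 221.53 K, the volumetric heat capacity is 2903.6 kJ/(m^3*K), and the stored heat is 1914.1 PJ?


Vr = Q_s * 1e12 / (rhoc * dT)
Vr = 1914.1 * 1e12 / (2903.6 * 221.53)
Vr = 2.9757e+09 m^3


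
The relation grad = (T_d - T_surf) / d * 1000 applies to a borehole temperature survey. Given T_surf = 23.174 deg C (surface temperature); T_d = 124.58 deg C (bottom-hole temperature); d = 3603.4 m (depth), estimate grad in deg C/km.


grad = (T_d - T_surf) / d * 1000
grad = (124.58 - 23.174) / 3603.4 * 1000
grad = 28.142 deg C/km


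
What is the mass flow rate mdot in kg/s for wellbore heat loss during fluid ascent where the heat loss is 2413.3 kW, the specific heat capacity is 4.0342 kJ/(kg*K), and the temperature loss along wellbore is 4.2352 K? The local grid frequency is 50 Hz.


mdot = Q_loss / (cp * dT)
mdot = 2413.3 / (4.0342 * 4.2352)
mdot = 141.25 kg/s


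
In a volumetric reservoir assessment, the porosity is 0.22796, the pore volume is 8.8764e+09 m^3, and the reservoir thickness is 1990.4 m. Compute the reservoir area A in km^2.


A = Vp / (1e6 * hr * phi)
A = 8.8764e+09 / (1e6 * 1990.4 * 0.22796)
A = 19.563 km^2


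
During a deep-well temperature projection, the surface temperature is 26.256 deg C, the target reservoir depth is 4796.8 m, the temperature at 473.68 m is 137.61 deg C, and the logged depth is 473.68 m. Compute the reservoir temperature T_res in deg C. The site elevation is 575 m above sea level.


Step 1: grad = (T_d1 - T_surf)/d1 * 1000 = (137.61 - 26.256)/473.68 * 1000 = 235.0828 deg C/km
Step 2: T_res = T_surf + grad*d2/1000 = 26.256 + 235.0828*4796.8/1000 = 1153.9 deg C
T_res = 1153.9 deg C


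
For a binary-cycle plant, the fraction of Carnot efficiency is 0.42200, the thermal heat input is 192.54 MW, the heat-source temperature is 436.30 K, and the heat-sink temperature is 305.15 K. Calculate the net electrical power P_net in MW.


Step 1: eta = (1 - Tc/Th)*f = (1 - 305.15/436.3)*0.422 = 0.1268515
Step 2: P_net = eta * Q_in = 0.1268515 * 192.54 = 24.424 MW
P_net = 24.424 MW


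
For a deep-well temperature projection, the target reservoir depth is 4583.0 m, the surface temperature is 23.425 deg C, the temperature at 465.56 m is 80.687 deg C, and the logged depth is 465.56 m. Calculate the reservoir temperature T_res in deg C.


Step 1: grad = (T_d1 - T_surf)/d1 * 1000 = (80.687 - 23.425)/465.56 * 1000 = 122.9960 deg C/km
Step 2: T_res = T_surf + grad*d2/1000 = 23.425 + 122.9960*4583.0/1000 = 587.12 deg C
T_res = 587.12 deg C


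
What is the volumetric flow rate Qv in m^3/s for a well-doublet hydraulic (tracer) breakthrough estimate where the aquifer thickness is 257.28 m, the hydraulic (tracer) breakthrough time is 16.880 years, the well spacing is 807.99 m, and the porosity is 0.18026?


Qv = pi*hr*phi*L^2 / (3*t_bt*365.25*86400)
Qv = pi*257.28*0.18026*807.99^2 / (3*16.880*365.25*86400)
Qv = 0.059521 m^3/s


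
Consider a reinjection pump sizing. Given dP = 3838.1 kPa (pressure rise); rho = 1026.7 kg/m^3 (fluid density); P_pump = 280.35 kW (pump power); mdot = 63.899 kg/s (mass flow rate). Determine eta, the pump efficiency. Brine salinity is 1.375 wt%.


eta = mdot * dP / (rho * P_pump)
eta = 63.899 * 3838.1 / (1026.7 * 280.35)
eta = 0.85205


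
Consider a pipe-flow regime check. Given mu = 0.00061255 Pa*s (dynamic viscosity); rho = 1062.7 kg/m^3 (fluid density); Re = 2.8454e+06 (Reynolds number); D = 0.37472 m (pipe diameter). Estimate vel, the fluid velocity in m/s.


vel = Re * mu / (rho * D)
vel = 2.8454e+06 * 0.00061255 / (1062.7 * 0.37472)
vel = 4.3769 m/s


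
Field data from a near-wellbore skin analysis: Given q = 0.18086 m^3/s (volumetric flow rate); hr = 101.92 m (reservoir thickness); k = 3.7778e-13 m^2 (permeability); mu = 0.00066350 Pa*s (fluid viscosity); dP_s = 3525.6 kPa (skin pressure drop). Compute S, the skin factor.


S = dP_s * 1000 * 2*pi*k*hr / (q*mu)
S = 3525.6 * 1000 * 2*pi*3.7778e-13*101.92 / (0.18086*0.00066350)
S = 7.1077


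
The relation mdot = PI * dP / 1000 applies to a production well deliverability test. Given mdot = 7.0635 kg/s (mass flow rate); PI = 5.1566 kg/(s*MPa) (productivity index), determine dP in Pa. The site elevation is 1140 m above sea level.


dP = mdot * 1000 / PI
dP = 7.0635 * 1000 / 5.1566
dP = 1369.798 kPa
Convert: 1369.798 kPa * 1000.0 = 1.3698e+06 Pa
dP = 1.3698e+06 Pa


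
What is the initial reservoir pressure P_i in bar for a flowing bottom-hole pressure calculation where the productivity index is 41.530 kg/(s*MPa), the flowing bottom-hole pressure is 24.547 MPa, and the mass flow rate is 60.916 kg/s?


P_i = P_wf + mdot / PI
P_i = 24.547 + 60.916 / 41.530
P_i = 26.01380 MPa
Convert: 26.01380 MPa * 10.0 = 260.14 bar
P_i = 260.14 bar


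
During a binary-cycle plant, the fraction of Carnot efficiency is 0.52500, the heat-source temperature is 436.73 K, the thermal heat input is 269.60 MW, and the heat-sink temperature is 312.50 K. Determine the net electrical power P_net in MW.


Step 1: eta = (1 - Tc/Th)*f = (1 - 312.5/436.73)*0.525 = 0.1493388
Step 2: P_net = eta * Q_in = 0.1493388 * 269.6 = 40.262 MW
P_net = 40.262 MW


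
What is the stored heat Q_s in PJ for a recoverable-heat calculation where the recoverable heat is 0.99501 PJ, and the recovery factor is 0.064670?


Q_s = Q_rec / RF
Q_s = 0.99501 / 0.064670
Q_s = 15.386 PJ


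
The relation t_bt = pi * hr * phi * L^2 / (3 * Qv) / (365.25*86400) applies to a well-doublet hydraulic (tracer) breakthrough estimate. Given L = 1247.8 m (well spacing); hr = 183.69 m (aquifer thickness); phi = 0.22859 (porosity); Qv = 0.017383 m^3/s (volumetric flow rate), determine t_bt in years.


t_bt = pi * hr * phi * L^2 / (3 * Qv) / (365.25*86400)
t_bt = pi * 183.69 * 0.22859 * 1247.8^2 / (3 * 0.017383) / (365.25*86400)
t_bt = 124.81 years


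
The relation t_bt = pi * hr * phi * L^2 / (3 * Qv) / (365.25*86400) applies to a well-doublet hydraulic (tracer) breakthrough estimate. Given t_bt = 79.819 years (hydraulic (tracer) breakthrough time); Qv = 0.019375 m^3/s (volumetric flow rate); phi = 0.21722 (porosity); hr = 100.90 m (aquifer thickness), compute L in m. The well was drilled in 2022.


L = sqrt(t_bt*365.25*86400*3*Qv / (pi*hr*phi))
L = sqrt(79.819*365.25*86400*3*0.019375 / (pi*100.90*0.21722))
L = 1458.2 m


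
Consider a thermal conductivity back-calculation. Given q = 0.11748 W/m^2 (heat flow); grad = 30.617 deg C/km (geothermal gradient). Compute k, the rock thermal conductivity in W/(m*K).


k = q / (grad / 1000)
k = 0.11748 / (30.617 / 1000)
k = 3.8371 W/(m*K)


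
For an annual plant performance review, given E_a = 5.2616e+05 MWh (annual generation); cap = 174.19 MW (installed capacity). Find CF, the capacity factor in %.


CF = E_a / (cap * 8760) * 100
CF = 5.2616e+05 / (174.19 * 8760) * 100
CF = 34.482 %


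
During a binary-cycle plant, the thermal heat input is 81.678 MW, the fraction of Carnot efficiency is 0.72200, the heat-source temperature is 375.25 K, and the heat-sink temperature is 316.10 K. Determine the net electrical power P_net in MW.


Step 1: eta = (1 - Tc/Th)*f = (1 - 316.1/375.25)*0.722 = 0.1138076
Step 2: P_net = eta * Q_in = 0.1138076 * 81.678 = 9.2956 MW
P_net = 9.2956 MW


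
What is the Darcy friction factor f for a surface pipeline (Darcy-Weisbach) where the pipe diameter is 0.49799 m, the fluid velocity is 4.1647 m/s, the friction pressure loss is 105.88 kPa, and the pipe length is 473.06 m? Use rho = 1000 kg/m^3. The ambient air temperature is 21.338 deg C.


f = dP*1000 / ((L/D)*(rho*vel^2/2))
f = 105.88*1000 / ((473.06/0.49799)*(1000*4.1647^2/2))
f = 0.012852


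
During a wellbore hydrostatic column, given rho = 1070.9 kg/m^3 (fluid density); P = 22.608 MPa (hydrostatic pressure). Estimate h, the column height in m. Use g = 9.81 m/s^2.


h = P * 1e6 / (g * rho)
h = 22.608 * 1e6 / (9.81 * 1070.9)
h = 2152.0 m


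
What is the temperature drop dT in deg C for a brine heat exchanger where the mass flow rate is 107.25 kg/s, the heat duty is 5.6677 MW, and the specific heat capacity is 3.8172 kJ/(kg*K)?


dT = Q * 1000 / (mdot * cp)
dT = 5.6677 * 1000 / (107.25 * 3.8172)
dT = 13.84410 K
Convert (temperature difference, 1 K = 1 deg C): 13.84410 K = 13.84410 deg C
dT = 13.844 deg C


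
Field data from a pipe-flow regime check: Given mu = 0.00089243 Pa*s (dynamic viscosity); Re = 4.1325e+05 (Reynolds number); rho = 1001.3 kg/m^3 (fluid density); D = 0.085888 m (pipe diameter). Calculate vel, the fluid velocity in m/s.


vel = Re * mu / (rho * D)
vel = 4.1325e+05 * 0.00089243 / (1001.3 * 0.085888)
vel = 4.2884 m/s


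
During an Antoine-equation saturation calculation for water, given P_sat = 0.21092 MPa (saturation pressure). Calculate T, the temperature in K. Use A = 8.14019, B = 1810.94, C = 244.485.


T = B / (A - log10(P_sat * 760 / 0.101325)) - C
T = 1810.94 / (8.14019 - log10(0.21092 * 760 / 0.101325)) - 244.485
T = 122.0297 deg C
Convert to K: 122.0297 + 273.15 = 395.18 K
T = 395.18 K


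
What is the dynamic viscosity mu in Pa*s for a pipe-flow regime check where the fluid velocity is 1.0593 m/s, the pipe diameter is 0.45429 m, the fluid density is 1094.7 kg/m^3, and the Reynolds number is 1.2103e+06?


mu = rho * vel * D / Re
mu = 1094.7 * 1.0593 * 0.45429 / 1.2103e+06
mu = 0.00043527 Pa*s


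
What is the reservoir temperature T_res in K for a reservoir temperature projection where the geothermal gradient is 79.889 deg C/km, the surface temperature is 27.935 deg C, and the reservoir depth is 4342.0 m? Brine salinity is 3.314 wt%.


T_res = T_surf + grad * d / 1000
T_res = 27.935 + 79.889 * 4342.0 / 1000
T_res = 374.8130 deg C
Convert to K: 374.8130 + 273.15 = 647.96 K
T_res = 647.96 K


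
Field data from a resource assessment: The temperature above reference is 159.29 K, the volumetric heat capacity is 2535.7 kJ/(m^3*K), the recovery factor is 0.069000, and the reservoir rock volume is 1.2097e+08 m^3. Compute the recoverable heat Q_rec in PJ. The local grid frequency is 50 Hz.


Step 1: Q_s = Vr*rhoc*dT/1e12 = 1.2097e+08*2535.7*159.29/1e12 = 48.86119 PJ
Step 2: Q_rec = Q_s * RF = 48.86119 * 0.069 = 3.3714 PJ
Q_rec = 3.3714 PJ


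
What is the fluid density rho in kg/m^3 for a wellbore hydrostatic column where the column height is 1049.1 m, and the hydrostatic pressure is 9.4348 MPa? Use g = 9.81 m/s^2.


rho = P * 1e6 / (g * h)
rho = 9.4348 * 1e6 / (9.81 * 1049.1)
rho = 916.74 kg/m^3


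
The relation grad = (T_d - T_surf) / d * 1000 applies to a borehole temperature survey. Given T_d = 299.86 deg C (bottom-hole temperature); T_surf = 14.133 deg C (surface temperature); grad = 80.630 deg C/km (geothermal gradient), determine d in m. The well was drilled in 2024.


d = (T_d - T_surf) / grad * 1000
d = (299.86 - 14.133) / 80.630 * 1000
d = 3543.7 m


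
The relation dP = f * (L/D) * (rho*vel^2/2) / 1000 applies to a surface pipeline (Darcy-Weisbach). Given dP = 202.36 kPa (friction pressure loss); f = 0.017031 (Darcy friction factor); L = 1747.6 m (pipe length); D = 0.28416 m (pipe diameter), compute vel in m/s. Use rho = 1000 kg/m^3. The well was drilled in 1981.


vel = sqrt(dP*1000*2*D / (f*L*rho))
vel = sqrt(202.36*1000*2*0.28416 / (0.017031*1747.6*1000))
vel = 1.9657 m/s


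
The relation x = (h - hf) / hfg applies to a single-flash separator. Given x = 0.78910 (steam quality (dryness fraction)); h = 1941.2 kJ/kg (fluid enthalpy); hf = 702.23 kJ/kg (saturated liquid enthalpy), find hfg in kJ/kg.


hfg = (h - hf) / x
hfg = (1941.2 - 702.23) / 0.78910
hfg = 1570.1 kJ/kg


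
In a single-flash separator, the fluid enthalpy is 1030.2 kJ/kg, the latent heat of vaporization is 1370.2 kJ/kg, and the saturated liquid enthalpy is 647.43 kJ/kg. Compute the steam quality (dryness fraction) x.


x = (h - hf) / hfg
x = (1030.2 - 647.43) / 1370.2
x = 0.27935


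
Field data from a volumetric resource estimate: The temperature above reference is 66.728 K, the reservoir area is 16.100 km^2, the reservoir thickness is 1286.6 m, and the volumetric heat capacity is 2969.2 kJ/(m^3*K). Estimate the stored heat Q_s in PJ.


Step 1: Vr = A*1e6*hr = 16.1*1e6*1286.6 = 2.071426e+10 m^3
Step 2: Q_s = Vr*rhoc*dT/1e12 = 2.071426e+10*2969.2*66.728/1e12 = 4104.1 PJ
Q_s = 4104.1 PJ


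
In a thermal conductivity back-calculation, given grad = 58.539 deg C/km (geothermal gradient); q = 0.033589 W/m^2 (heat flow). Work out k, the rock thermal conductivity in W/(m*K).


k = q / (grad / 1000)
k = 0.033589 / (58.539 / 1000)
k = 0.57379 W/(m*K)


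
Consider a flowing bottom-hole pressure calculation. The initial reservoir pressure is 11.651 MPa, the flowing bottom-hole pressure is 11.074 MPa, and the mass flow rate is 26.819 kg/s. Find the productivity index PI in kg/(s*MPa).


PI = mdot / (P_i - P_wf)
PI = 26.819 / (11.651 - 11.074)
PI = 46.480 kg/(s*MPa)


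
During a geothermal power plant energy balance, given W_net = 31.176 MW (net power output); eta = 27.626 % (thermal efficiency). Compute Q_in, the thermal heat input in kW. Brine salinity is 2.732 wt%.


Q_in = W_net / (eta / 100)
Q_in = 31.176 / (27.626 / 100)
Q_in = 112.8502 MW
Convert: 112.8502 MW * 1000.0 = 1.1285e+05 kW
Q_in = 1.1285e+05 kW


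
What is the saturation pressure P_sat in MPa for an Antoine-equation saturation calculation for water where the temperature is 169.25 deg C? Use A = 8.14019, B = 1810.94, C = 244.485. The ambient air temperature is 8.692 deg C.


P_sat = 10^(A - B/(C + T)) / 760 * 0.101325
P_sat = 10^(8.14019 - 1810.94/(244.485 + 169.25)) / 760 * 0.101325
P_sat = 0.77275 MPa


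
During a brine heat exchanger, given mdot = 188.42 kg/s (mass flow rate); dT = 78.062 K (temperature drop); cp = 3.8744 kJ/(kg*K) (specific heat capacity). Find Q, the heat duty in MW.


Q = mdot * cp * dT / 1000
Q = 188.42 * 3.8744 * 78.062 / 1000
Q = 56.986 MW


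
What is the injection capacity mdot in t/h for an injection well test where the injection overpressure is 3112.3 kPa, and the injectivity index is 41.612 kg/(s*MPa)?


mdot = II * dP / 1000
mdot = 41.612 * 3112.3 / 1000
mdot = 129.5090 kg/s
Convert: 129.5090 kg/s * 3.6 = 466.23 t/h
mdot = 466.23 t/h


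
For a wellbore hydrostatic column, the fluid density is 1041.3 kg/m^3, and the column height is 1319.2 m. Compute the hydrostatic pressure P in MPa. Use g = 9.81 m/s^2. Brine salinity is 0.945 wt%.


P = rho * g * h / 1e6
P = 1041.3 * 9.81 * 1319.2 / 1e6
P = 13.476 MPa


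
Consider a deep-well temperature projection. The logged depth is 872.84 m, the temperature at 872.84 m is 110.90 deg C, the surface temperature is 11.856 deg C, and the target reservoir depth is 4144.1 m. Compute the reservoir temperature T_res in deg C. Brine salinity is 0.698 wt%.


Step 1: grad = (T_d1 - T_surf)/d1 * 1000 = (110.9 - 11.856)/872.84 * 1000 = 113.4733 deg C/km
Step 2: T_res = T_surf + grad*d2/1000 = 11.856 + 113.4733*4144.1/1000 = 482.10 deg C
T_res = 482.10 deg C


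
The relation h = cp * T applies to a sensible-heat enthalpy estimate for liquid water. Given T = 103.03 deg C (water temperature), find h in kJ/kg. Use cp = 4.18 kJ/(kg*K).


h = cp * T
h = 4.18 * 103.03
h = 430.67 kJ/kg


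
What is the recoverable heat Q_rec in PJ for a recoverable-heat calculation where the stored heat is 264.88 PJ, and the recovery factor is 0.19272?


Q_rec = Q_s * RF
Q_rec = 264.88 * 0.19272
Q_rec = 51.048 PJ


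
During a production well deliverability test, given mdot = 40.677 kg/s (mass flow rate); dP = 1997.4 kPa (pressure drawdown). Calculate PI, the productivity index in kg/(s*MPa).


PI = mdot * 1000 / dP
PI = 40.677 * 1000 / 1997.4
PI = 20.365 kg/(s*MPa)


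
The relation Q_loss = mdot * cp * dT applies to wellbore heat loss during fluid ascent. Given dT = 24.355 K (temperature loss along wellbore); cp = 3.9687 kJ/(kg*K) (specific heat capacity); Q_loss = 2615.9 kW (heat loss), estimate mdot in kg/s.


mdot = Q_loss / (cp * dT)
mdot = 2615.9 / (3.9687 * 24.355)
mdot = 27.064 kg/s


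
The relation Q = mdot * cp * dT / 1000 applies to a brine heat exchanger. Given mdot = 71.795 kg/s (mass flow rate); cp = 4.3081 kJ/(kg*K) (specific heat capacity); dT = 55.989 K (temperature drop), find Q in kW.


Q = mdot * cp * dT / 1000
Q = 71.795 * 4.3081 * 55.989 / 1000
Q = 17.31740 MW
Convert: 17.31740 MW * 1000.0 = 17317 kW
Q = 17317 kW


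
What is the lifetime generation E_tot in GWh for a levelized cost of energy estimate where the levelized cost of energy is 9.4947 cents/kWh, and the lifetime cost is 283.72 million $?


E_tot = C_tot / LCOE * 100
E_tot = 283.72 / 9.4947 * 100
E_tot = 2988.2 GWh


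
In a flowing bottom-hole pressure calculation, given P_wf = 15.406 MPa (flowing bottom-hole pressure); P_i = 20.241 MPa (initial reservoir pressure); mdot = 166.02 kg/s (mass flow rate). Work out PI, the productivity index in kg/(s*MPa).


PI = mdot / (P_i - P_wf)
PI = 166.02 / (20.241 - 15.406)
PI = 34.337 kg/(s*MPa)


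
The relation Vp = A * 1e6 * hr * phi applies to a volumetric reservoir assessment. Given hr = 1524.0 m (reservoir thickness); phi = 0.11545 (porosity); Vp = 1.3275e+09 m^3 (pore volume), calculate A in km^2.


A = Vp / (1e6 * hr * phi)
A = 1.3275e+09 / (1e6 * 1524.0 * 0.11545)
A = 7.5449 km^2


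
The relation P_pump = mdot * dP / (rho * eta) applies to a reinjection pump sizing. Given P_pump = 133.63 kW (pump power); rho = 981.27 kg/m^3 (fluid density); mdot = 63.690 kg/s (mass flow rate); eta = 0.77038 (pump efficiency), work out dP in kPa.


dP = P_pump * rho * eta / mdot
dP = 133.63 * 981.27 * 0.77038 / 63.690
dP = 1586.1 kPa


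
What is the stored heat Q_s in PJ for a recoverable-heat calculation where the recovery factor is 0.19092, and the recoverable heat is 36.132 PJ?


Q_s = Q_rec / RF
Q_s = 36.132 / 0.19092
Q_s = 189.25 PJ


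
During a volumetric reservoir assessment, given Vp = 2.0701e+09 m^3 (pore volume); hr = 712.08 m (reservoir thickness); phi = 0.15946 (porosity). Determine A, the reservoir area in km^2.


A = Vp / (1e6 * hr * phi)
A = 2.0701e+09 / (1e6 * 712.08 * 0.15946)
A = 18.231 km^2


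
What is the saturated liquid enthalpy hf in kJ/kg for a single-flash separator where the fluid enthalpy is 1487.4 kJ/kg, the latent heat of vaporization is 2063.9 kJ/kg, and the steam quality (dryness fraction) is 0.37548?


hf = h - x * hfg
hf = 1487.4 - 0.37548 * 2063.9
hf = 712.45 kJ/kg


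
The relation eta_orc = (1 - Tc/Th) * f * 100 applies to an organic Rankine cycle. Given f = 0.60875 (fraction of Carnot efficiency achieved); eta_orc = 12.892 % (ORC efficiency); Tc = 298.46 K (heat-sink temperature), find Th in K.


Th = Tc / (1 - (eta_orc/100)/f)
Th = 298.46 / (1 - (12.892/100)/0.60875)
Th = 378.65 K


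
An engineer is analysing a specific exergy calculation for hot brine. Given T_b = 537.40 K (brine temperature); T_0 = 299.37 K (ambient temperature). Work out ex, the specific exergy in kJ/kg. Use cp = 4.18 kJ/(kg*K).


ex = cp * ((T_b - T_0) - T_0 * ln(T_b/T_0))
ex = 4.18 * ((537.40 - 299.37) - 299.37 * ln(537.40/299.37))
ex = 262.84 kJ/kg


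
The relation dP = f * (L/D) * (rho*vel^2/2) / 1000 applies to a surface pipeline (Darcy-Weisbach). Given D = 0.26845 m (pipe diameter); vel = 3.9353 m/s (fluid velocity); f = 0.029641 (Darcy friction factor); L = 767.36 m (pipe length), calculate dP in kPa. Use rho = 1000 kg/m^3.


dP = f * (L/D) * (rho*vel^2/2) / 1000
dP = 0.029641 * (767.36/0.26845) * (1000*3.9353^2/2) / 1000
dP = 656.08 kPa


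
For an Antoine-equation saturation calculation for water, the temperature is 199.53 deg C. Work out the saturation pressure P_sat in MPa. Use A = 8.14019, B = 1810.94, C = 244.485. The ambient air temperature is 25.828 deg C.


P_sat = 10^(A - B/(C + T)) / 760 * 0.101325
P_sat = 10^(8.14019 - 1810.94/(244.485 + 199.53)) / 760 * 0.101325
P_sat = 1.5365 MPa


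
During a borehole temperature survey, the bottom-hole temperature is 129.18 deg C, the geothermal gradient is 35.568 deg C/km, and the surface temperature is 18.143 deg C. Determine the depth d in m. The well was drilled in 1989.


d = (T_d - T_surf) / grad * 1000
d = (129.18 - 18.143) / 35.568 * 1000
d = 3121.8 m


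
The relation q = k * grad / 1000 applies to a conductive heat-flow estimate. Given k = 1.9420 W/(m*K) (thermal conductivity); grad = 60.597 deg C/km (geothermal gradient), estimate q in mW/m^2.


q = k * grad / 1000
q = 1.9420 * 60.597 / 1000
q = 0.1176794 W/m^2
Convert: 0.1176794 W/m^2 * 1000.0 = 117.68 mW/m^2
q = 117.68 mW/m^2


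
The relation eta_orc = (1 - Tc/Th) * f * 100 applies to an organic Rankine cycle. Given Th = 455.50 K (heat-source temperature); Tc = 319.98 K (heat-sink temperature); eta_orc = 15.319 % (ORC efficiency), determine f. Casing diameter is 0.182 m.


f = (eta_orc/100) / (1 - Tc/Th)
f = (15.319/100) / (1 - 319.98/455.50)
f = 0.51489


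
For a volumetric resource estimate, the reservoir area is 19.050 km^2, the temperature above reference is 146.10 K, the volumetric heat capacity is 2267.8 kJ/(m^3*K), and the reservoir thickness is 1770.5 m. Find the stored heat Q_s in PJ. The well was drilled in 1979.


Step 1: Vr = A*1e6*hr = 19.05*1e6*1770.5 = 3.372802e+10 m^3
Step 2: Q_s = Vr*rhoc*dT/1e12 = 3.372802e+10*2267.8*146.1/1e12 = 11175 PJ
Q_s = 11175 PJ


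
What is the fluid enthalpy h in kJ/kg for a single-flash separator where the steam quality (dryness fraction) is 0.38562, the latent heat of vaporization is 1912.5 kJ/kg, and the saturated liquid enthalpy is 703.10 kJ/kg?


h = hf + x * hfg
h = 703.10 + 0.38562 * 1912.5
h = 1440.6 kJ/kg


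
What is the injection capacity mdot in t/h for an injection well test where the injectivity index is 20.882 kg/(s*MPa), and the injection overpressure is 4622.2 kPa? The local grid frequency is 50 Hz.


mdot = II * dP / 1000
mdot = 20.882 * 4622.2 / 1000
mdot = 96.52078 kg/s
Convert: 96.52078 kg/s * 3.6 = 347.47 t/h
mdot = 347.47 t/h


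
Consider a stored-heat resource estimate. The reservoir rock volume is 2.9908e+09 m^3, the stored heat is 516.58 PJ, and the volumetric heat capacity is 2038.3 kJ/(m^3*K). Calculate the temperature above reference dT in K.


dT = Q_s * 1e12 / (Vr * rhoc)
dT = 516.58 * 1e12 / (2.9908e+09 * 2038.3)
dT = 84.739 K


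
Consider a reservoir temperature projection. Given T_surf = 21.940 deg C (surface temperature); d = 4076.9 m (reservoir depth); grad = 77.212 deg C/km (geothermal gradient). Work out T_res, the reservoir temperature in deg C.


T_res = T_surf + grad * d / 1000
T_res = 21.940 + 77.212 * 4076.9 / 1000
T_res = 336.73 deg C


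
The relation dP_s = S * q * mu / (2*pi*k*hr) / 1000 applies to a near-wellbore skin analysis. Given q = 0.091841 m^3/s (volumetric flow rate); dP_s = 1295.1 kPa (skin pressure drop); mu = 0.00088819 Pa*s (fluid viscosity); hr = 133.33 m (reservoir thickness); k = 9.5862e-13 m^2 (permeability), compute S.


S = dP_s * 1000 * 2*pi*k*hr / (q*mu)
S = 1295.1 * 1000 * 2*pi*9.5862e-13*133.33 / (0.091841*0.00088819)
S = 12.750


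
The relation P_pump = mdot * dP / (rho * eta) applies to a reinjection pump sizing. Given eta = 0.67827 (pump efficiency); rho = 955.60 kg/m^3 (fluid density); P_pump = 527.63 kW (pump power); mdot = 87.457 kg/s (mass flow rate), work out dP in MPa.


dP = P_pump * rho * eta / mdot
dP = 527.63 * 955.60 * 0.67827 / 87.457
dP = 3910.332 kPa
Convert: 3910.332 kPa * 0.001 = 3.9103 MPa
dP = 3.9103 MPa
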